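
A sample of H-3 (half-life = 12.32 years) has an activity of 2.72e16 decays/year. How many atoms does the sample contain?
N = A/λ = 4.835e17 atoms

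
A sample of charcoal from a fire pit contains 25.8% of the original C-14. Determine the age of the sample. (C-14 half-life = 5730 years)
Age = t½ × log₂(1/ratio) = 11200 years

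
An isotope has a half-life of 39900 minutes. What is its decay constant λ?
λ = ln(2)/t½ = 1.737e-5 minute⁻¹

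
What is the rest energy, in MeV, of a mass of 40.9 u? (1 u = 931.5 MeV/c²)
E = mc² = 38100 MeV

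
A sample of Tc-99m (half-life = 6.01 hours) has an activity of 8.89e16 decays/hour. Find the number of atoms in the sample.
N = A/λ = 7.708e17 atoms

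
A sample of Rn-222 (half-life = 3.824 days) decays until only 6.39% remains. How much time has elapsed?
t = t½ × log₂(N₀/N) = 15.17 days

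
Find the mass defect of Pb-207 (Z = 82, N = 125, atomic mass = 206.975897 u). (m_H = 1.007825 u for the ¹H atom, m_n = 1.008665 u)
Δm = Z·m_H + N·m_n − M = 1.749 u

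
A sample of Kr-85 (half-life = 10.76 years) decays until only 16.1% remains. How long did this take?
t = t½ × log₂(N₀/N) = 28.35 years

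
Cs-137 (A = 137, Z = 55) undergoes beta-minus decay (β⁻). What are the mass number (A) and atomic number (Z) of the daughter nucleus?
Daughter: A = 137, Z = 56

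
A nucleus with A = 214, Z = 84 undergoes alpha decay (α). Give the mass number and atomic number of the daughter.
Daughter: A = 210, Z = 82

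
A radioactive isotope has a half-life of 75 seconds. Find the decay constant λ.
λ = ln(2)/t½ = 0.009242 second⁻¹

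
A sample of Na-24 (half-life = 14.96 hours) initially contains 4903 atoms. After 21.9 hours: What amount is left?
N = N₀(1/2)^(t/t½) = 1777 atoms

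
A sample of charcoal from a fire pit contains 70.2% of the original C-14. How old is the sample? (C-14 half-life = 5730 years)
Age = t½ × log₂(1/ratio) = 2925 years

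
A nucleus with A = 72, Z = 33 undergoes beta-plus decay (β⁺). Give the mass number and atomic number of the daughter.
Daughter: A = 72, Z = 32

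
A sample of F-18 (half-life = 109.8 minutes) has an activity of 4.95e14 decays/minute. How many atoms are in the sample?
N = A/λ = 7.841e16 atoms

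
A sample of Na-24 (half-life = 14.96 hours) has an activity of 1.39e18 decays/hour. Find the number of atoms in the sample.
N = A/λ = 3e19 atoms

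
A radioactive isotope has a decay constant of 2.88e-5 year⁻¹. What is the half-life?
t½ = ln(2)/λ = 24070 years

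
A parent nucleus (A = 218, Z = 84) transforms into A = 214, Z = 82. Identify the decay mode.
ΔA = -4, ΔZ = -2 ⇒ alpha decay (α)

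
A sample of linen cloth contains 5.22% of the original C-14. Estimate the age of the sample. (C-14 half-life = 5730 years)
Age = t½ × log₂(1/ratio) = 24410 years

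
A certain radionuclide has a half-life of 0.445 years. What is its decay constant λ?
λ = ln(2)/t½ = 1.558 year⁻¹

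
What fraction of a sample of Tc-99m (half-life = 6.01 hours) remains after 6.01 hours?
N/N₀ = (1/2)^(t/t½) = 0.5 = 50%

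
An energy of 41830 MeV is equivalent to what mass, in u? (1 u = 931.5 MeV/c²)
m = E/c² = 44.91 u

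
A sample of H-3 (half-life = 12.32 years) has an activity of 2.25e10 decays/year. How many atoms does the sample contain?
N = A/λ = 3.999e11 atoms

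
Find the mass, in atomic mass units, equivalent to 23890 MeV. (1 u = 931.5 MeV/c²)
m = E/c² = 25.65 u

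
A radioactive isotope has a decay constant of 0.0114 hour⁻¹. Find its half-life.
t½ = ln(2)/λ = 60.8 hours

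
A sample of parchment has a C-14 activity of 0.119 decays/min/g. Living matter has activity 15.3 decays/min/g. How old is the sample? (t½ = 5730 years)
Age = t½ × log₂(A₀/A) = 40150 years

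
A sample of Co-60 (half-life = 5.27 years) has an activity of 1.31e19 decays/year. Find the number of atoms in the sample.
N = A/λ = 9.96e19 atoms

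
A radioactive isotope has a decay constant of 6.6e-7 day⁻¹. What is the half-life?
t½ = ln(2)/λ = 1.05e6 days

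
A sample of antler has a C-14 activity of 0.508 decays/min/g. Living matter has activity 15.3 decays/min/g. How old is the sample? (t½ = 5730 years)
Age = t½ × log₂(A₀/A) = 28150 years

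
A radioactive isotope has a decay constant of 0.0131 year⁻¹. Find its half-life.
t½ = ln(2)/λ = 52.91 years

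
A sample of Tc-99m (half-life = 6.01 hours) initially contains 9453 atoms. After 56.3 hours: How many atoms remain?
N = N₀(1/2)^(t/t½) = 14.31 atoms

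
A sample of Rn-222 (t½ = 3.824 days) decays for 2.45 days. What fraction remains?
N/N₀ = (1/2)^(t/t½) = 0.6414 = 64.1%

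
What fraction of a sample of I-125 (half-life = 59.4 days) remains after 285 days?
N/N₀ = (1/2)^(t/t½) = 0.03595 = 3.59%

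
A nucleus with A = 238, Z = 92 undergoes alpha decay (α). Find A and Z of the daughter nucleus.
Daughter: A = 234, Z = 90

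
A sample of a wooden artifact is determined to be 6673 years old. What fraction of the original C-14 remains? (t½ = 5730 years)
N/N₀ = (1/2)^(t/t½) = 0.4461 = 44.6%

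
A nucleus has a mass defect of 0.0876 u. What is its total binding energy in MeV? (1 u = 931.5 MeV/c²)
B.E. = Δm × 931.5 = 81.6 MeV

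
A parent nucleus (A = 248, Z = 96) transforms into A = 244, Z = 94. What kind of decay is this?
ΔA = -4, ΔZ = -2 ⇒ alpha decay (α)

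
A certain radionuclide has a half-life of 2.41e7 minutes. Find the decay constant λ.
λ = ln(2)/t½ = 2.876e-8 minute⁻¹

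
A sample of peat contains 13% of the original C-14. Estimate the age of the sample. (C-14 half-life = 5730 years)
Age = t½ × log₂(1/ratio) = 16870 years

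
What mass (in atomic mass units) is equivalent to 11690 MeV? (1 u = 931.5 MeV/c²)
m = E/c² = 12.55 u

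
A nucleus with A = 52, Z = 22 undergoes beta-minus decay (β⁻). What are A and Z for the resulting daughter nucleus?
Daughter: A = 52, Z = 23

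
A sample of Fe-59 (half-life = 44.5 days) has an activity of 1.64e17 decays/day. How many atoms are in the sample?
N = A/λ = 1.053e19 atoms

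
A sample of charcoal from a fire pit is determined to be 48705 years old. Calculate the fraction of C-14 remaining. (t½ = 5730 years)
N/N₀ = (1/2)^(t/t½) = 0.002762 = 0.276%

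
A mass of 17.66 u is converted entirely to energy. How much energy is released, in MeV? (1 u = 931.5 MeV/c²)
E = mc² = 16450 MeV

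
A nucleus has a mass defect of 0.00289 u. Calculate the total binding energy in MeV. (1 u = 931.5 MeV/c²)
B.E. = Δm × 931.5 = 2.692 MeV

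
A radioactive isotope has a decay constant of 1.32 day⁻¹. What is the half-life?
t½ = ln(2)/λ = 0.5251 days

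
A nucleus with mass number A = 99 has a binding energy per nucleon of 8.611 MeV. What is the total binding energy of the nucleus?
B.E. = 8.611 × 99 = 852.5 MeV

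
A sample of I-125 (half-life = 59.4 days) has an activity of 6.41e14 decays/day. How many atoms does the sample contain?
N = A/λ = 5.493e16 atoms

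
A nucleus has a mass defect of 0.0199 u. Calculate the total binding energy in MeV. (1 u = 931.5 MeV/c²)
B.E. = Δm × 931.5 = 18.54 MeV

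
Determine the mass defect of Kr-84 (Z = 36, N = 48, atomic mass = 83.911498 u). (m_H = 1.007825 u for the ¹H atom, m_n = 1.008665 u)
Δm = Z·m_H + N·m_n − M = 0.7861 u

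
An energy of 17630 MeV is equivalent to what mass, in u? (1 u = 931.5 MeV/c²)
m = E/c² = 18.93 u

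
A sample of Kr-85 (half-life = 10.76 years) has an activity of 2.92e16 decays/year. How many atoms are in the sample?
N = A/λ = 4.533e17 atoms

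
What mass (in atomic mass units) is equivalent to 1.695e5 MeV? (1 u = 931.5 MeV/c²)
m = E/c² = 182 u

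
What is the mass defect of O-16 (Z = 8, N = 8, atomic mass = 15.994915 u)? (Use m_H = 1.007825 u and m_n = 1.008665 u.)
Δm = Z·m_H + N·m_n − M = 0.137 u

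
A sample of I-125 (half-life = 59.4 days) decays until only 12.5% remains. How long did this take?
t = t½ × log₂(N₀/N) = 178.2 days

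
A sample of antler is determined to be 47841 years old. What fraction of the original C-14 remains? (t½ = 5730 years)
N/N₀ = (1/2)^(t/t½) = 0.003066 = 0.307%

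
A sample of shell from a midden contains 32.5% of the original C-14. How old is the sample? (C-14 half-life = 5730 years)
Age = t½ × log₂(1/ratio) = 9291 years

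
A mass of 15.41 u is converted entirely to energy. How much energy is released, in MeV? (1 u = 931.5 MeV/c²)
E = mc² = 14350 MeV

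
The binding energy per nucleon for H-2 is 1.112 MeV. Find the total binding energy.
B.E. = 1.112 × 2 = 2.224 MeV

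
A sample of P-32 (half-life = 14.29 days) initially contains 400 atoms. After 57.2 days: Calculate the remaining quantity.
N = N₀(1/2)^(t/t½) = 24.95 atoms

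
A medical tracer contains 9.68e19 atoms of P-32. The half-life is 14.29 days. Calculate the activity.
A = λN = 4.695e18 decays/day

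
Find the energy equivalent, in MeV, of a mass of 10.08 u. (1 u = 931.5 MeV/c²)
E = mc² = 9390 MeV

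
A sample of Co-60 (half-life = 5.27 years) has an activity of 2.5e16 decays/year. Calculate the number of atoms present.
N = A/λ = 1.901e17 atoms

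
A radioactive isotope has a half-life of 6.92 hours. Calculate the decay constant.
λ = ln(2)/t½ = 0.1002 hour⁻¹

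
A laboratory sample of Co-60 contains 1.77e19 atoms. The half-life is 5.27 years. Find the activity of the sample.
A = λN = 2.328e18 decays/year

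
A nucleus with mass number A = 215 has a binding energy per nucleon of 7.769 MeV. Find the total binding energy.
B.E. = 7.769 × 215 = 1670 MeV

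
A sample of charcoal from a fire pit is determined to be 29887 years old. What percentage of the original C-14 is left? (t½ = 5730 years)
N/N₀ = (1/2)^(t/t½) = 0.02691 = 2.69%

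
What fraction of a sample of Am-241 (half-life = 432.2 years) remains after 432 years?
N/N₀ = (1/2)^(t/t½) = 0.5002 = 50%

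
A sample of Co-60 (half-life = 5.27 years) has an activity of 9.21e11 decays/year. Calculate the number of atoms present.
N = A/λ = 7.002e12 atoms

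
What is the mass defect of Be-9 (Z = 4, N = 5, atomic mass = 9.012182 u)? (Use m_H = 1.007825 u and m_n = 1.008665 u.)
Δm = Z·m_H + N·m_n − M = 0.06244 u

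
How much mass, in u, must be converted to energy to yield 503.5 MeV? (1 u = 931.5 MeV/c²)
m = E/c² = 0.5405 u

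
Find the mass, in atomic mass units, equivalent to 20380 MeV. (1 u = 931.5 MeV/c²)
m = E/c² = 21.88 u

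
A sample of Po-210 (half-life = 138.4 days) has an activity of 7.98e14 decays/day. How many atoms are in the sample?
N = A/λ = 1.593e17 atoms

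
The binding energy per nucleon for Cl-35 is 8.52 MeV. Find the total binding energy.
B.E. = 8.52 × 35 = 298.2 MeV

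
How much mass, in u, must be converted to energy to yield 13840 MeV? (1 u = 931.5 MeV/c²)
m = E/c² = 14.86 u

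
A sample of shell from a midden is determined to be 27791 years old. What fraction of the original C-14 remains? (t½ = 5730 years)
N/N₀ = (1/2)^(t/t½) = 0.03467 = 3.47%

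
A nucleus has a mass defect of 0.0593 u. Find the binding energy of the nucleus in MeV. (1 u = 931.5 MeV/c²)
B.E. = Δm × 931.5 = 55.24 MeV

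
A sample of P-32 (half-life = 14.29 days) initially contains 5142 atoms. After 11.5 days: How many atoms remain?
N = N₀(1/2)^(t/t½) = 2944 atoms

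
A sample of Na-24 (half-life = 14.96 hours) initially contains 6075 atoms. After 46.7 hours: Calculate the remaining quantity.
N = N₀(1/2)^(t/t½) = 698 atoms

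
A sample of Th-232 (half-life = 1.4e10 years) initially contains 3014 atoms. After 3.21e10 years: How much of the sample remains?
N = N₀(1/2)^(t/t½) = 615.1 atoms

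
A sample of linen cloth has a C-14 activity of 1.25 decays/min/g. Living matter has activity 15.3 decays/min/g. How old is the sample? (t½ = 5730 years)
Age = t½ × log₂(A₀/A) = 20710 years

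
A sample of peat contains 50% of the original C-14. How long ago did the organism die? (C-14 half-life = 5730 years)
Age = t½ × log₂(1/ratio) = 5730 years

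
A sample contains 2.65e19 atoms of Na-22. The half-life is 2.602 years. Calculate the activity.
A = λN = 7.059e18 decays/year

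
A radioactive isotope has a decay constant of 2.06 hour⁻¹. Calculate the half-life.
t½ = ln(2)/λ = 0.3365 hours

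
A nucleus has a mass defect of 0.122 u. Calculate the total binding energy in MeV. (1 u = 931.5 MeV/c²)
B.E. = Δm × 931.5 = 113.6 MeV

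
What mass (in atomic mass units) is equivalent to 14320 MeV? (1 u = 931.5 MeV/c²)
m = E/c² = 15.37 u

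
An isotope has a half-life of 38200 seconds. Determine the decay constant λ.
λ = ln(2)/t½ = 1.815e-5 second⁻¹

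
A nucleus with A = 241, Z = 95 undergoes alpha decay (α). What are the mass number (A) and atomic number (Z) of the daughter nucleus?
Daughter: A = 237, Z = 93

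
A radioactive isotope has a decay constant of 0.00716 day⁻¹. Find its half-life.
t½ = ln(2)/λ = 96.81 days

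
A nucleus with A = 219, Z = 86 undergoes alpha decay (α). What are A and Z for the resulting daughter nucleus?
Daughter: A = 215, Z = 84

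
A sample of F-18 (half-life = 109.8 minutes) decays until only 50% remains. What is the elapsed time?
t = t½ × log₂(N₀/N) = 109.8 minutes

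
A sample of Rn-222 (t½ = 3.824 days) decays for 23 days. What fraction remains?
N/N₀ = (1/2)^(t/t½) = 0.01547 = 1.55%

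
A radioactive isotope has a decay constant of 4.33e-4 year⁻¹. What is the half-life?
t½ = ln(2)/λ = 1601 years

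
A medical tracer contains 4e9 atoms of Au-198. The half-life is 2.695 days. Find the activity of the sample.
A = λN = 1.029e9 decays/day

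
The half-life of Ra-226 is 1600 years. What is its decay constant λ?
λ = ln(2)/t½ = 4.332e-4 year⁻¹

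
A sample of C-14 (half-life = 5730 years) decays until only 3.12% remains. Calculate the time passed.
t = t½ × log₂(N₀/N) = 28660 years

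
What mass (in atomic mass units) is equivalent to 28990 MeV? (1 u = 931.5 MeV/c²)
m = E/c² = 31.12 u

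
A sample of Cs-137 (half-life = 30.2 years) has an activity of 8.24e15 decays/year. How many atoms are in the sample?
N = A/λ = 3.59e17 atoms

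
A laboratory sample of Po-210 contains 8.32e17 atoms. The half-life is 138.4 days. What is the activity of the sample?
A = λN = 4.167e15 decays/day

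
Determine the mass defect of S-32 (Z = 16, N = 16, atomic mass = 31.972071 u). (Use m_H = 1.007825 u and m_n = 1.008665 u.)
Δm = Z·m_H + N·m_n − M = 0.2918 u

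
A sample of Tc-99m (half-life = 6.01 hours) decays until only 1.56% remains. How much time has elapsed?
t = t½ × log₂(N₀/N) = 36.07 hours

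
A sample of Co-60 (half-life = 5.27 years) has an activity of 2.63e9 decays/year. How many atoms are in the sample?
N = A/λ = 2e10 atoms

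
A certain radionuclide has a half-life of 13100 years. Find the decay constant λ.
λ = ln(2)/t½ = 5.291e-5 year⁻¹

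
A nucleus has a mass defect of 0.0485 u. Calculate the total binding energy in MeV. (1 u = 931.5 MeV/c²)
B.E. = Δm × 931.5 = 45.18 MeV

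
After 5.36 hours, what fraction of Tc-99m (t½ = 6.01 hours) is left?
N/N₀ = (1/2)^(t/t½) = 0.5389 = 53.9%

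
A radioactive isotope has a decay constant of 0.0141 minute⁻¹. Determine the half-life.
t½ = ln(2)/λ = 49.16 minutes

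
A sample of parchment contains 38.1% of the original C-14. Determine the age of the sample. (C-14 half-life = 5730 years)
Age = t½ × log₂(1/ratio) = 7977 years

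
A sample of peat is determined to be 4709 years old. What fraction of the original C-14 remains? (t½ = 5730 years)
N/N₀ = (1/2)^(t/t½) = 0.5657 = 56.6%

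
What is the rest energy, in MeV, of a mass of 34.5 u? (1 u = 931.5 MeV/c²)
E = mc² = 32140 MeV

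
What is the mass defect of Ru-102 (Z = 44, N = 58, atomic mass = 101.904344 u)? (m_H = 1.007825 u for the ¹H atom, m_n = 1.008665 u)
Δm = Z·m_H + N·m_n − M = 0.9425 u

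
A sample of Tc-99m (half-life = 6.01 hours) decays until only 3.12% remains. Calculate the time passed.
t = t½ × log₂(N₀/N) = 30.06 hours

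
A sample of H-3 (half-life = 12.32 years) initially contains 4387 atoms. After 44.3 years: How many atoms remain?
N = N₀(1/2)^(t/t½) = 362.9 atoms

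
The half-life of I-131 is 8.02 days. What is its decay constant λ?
λ = ln(2)/t½ = 0.08643 day⁻¹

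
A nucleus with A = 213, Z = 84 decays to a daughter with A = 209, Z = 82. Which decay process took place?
ΔA = -4, ΔZ = -2 ⇒ alpha decay (α)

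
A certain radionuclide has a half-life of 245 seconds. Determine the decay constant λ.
λ = ln(2)/t½ = 0.002829 second⁻¹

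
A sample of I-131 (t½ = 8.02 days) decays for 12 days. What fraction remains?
N/N₀ = (1/2)^(t/t½) = 0.3545 = 35.4%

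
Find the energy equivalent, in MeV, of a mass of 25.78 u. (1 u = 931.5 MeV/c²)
E = mc² = 24010 MeV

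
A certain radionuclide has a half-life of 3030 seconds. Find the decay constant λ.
λ = ln(2)/t½ = 2.288e-4 second⁻¹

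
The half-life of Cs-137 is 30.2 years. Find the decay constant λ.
λ = ln(2)/t½ = 0.02295 year⁻¹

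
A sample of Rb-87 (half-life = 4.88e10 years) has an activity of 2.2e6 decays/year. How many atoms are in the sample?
N = A/λ = 1.549e17 atoms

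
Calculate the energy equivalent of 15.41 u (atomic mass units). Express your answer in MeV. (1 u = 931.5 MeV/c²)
E = mc² = 14350 MeV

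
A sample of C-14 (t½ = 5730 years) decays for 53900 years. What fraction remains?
N/N₀ = (1/2)^(t/t½) = 0.001473 = 0.147%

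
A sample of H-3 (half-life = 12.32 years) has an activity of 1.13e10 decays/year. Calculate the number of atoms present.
N = A/λ = 2.008e11 atoms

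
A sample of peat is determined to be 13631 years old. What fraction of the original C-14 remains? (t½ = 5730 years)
N/N₀ = (1/2)^(t/t½) = 0.1923 = 19.2%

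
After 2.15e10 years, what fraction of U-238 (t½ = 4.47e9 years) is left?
N/N₀ = (1/2)^(t/t½) = 0.03565 = 3.57%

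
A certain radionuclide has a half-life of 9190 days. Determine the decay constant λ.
λ = ln(2)/t½ = 7.542e-5 day⁻¹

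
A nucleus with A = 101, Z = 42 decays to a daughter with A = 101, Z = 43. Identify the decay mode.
ΔA = 0, ΔZ = +1 ⇒ beta-minus decay (β⁻)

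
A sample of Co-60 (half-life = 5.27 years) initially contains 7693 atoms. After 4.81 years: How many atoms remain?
N = N₀(1/2)^(t/t½) = 4086 atoms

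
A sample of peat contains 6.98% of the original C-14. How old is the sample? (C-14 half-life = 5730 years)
Age = t½ × log₂(1/ratio) = 22010 years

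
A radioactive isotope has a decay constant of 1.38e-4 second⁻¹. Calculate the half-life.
t½ = ln(2)/λ = 5023 seconds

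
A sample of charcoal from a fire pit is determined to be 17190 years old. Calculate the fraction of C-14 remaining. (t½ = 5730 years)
N/N₀ = (1/2)^(t/t½) = 0.125 = 12.5%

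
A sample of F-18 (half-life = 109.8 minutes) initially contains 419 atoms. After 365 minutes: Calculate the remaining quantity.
N = N₀(1/2)^(t/t½) = 41.83 atoms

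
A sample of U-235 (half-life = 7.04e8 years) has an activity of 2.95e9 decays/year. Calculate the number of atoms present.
N = A/λ = 2.996e18 atoms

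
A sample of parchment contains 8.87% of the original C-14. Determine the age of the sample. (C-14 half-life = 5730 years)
Age = t½ × log₂(1/ratio) = 20030 years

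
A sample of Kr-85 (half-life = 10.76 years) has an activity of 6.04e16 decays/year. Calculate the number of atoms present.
N = A/λ = 9.376e17 atoms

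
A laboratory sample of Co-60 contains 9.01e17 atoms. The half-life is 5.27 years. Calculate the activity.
A = λN = 1.185e17 decays/year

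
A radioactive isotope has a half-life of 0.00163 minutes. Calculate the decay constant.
λ = ln(2)/t½ = 425.2 minute⁻¹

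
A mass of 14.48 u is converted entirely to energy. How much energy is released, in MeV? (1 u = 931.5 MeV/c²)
E = mc² = 13490 MeV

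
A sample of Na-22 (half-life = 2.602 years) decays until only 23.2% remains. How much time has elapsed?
t = t½ × log₂(N₀/N) = 5.485 years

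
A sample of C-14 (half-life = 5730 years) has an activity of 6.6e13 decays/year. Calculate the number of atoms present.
N = A/λ = 5.456e17 atoms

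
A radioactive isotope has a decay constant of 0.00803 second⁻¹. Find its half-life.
t½ = ln(2)/λ = 86.32 seconds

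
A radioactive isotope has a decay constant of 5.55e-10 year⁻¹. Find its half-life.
t½ = ln(2)/λ = 1.249e9 years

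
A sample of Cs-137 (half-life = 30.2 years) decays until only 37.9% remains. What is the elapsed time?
t = t½ × log₂(N₀/N) = 42.27 years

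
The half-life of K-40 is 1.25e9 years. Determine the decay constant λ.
λ = ln(2)/t½ = 5.545e-10 year⁻¹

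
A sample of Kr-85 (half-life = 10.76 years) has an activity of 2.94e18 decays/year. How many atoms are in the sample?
N = A/λ = 4.564e19 atoms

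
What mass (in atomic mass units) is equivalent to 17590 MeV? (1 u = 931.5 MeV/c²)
m = E/c² = 18.88 u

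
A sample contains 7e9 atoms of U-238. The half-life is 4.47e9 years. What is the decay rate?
A = λN = 1.085 decays/year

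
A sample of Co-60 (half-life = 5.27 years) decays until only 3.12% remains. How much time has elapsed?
t = t½ × log₂(N₀/N) = 26.36 years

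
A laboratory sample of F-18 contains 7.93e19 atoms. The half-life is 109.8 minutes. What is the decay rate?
A = λN = 5.006e17 decays/minute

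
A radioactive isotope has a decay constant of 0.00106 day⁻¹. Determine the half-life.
t½ = ln(2)/λ = 653.9 days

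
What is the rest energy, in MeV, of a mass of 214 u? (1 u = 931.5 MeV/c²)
E = mc² = 1.993e5 MeV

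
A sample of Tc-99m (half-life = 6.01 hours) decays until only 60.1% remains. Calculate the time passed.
t = t½ × log₂(N₀/N) = 4.415 hours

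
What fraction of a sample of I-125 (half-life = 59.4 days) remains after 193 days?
N/N₀ = (1/2)^(t/t½) = 0.1052 = 10.5%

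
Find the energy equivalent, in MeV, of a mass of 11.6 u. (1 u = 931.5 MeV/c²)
E = mc² = 10810 MeV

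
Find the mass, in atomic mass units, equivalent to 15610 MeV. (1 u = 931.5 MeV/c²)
m = E/c² = 16.76 u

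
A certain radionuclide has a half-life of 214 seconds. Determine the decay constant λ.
λ = ln(2)/t½ = 0.003239 second⁻¹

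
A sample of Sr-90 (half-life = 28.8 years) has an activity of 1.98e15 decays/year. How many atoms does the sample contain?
N = A/λ = 8.227e16 atoms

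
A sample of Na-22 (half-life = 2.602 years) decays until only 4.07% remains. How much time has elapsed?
t = t½ × log₂(N₀/N) = 12.02 years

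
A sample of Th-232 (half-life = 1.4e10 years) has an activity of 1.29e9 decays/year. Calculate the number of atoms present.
N = A/λ = 2.606e19 atoms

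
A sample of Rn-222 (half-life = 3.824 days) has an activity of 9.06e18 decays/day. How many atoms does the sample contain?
N = A/λ = 4.998e19 atoms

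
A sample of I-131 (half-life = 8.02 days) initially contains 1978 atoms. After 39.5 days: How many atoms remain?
N = N₀(1/2)^(t/t½) = 65.1 atoms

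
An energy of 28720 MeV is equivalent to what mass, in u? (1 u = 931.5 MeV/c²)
m = E/c² = 30.83 u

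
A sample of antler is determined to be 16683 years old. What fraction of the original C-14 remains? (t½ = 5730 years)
N/N₀ = (1/2)^(t/t½) = 0.1329 = 13.3%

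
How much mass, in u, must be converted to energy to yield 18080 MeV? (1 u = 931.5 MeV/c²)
m = E/c² = 19.41 u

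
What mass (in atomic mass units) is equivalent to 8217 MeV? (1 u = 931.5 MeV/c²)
m = E/c² = 8.821 u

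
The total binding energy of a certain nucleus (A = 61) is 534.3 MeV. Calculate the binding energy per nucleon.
B.E./A = 534.3/61 = 8.759 MeV/nucleon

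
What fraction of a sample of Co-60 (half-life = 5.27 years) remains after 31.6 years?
N/N₀ = (1/2)^(t/t½) = 0.01567 = 1.57%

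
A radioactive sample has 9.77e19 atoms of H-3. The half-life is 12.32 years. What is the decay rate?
A = λN = 5.497e18 decays/year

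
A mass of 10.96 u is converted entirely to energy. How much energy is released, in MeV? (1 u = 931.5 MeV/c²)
E = mc² = 10210 MeV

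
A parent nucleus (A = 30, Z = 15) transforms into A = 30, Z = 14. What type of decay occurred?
ΔA = 0, ΔZ = -1 ⇒ beta-plus decay (β⁺) or electron capture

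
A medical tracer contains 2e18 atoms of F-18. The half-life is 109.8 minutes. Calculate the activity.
A = λN = 1.263e16 decays/minute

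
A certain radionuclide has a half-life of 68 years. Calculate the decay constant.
λ = ln(2)/t½ = 0.01019 year⁻¹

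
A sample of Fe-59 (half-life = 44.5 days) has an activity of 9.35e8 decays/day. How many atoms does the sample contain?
N = A/λ = 6.003e10 atoms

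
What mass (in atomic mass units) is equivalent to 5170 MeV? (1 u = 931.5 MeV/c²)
m = E/c² = 5.55 u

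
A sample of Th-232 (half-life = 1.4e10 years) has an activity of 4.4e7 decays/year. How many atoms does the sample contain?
N = A/λ = 8.887e17 atoms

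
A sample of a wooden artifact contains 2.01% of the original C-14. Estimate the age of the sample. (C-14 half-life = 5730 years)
Age = t½ × log₂(1/ratio) = 32300 years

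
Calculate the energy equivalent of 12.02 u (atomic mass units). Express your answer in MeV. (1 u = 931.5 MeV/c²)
E = mc² = 11200 MeV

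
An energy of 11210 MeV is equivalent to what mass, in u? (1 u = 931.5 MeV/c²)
m = E/c² = 12.03 u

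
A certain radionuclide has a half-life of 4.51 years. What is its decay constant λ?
λ = ln(2)/t½ = 0.1537 year⁻¹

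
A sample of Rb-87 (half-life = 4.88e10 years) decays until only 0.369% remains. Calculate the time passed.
t = t½ × log₂(N₀/N) = 3.944e11 years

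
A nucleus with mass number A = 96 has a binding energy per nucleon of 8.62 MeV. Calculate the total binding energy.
B.E. = 8.62 × 96 = 827.5 MeV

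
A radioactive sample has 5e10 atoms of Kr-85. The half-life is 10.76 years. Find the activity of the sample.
A = λN = 3.221e9 decays/year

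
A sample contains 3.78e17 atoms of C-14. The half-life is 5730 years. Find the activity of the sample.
A = λN = 4.573e13 decays/year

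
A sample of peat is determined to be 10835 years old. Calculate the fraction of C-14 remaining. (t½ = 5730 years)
N/N₀ = (1/2)^(t/t½) = 0.2696 = 27%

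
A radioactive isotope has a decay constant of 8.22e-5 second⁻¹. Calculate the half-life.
t½ = ln(2)/λ = 8432 seconds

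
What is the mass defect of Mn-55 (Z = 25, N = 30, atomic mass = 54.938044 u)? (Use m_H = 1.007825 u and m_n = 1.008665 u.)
Δm = Z·m_H + N·m_n − M = 0.5175 u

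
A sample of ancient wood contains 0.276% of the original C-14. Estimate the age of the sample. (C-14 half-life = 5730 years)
Age = t½ × log₂(1/ratio) = 48710 years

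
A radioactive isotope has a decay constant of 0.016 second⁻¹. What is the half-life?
t½ = ln(2)/λ = 43.32 seconds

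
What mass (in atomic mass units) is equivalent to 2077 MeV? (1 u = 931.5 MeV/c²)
m = E/c² = 2.23 u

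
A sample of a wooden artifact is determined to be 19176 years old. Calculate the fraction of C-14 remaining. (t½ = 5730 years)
N/N₀ = (1/2)^(t/t½) = 0.0983 = 9.83%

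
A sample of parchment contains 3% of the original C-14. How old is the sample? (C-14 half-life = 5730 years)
Age = t½ × log₂(1/ratio) = 28990 years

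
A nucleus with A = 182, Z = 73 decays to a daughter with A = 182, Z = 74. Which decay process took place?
ΔA = 0, ΔZ = +1 ⇒ beta-minus decay (β⁻)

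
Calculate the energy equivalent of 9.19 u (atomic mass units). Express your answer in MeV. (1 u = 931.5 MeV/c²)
E = mc² = 8560 MeV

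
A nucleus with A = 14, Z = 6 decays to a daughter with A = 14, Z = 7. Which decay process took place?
ΔA = 0, ΔZ = +1 ⇒ beta-minus decay (β⁻)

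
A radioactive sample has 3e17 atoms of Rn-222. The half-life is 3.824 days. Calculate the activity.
A = λN = 5.438e16 decays/day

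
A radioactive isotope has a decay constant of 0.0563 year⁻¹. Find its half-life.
t½ = ln(2)/λ = 12.31 years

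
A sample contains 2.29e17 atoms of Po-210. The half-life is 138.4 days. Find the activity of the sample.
A = λN = 1.147e15 decays/day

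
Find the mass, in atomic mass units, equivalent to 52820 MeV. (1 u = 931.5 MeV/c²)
m = E/c² = 56.7 u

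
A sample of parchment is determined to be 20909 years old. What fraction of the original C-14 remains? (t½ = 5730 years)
N/N₀ = (1/2)^(t/t½) = 0.07971 = 7.97%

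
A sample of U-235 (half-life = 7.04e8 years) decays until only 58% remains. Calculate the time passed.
t = t½ × log₂(N₀/N) = 5.533e8 years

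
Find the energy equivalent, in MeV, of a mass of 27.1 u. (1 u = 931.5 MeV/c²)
E = mc² = 25240 MeV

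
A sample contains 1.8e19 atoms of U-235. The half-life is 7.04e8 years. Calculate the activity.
A = λN = 1.772e10 decays/year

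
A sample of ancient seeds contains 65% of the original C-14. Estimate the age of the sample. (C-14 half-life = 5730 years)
Age = t½ × log₂(1/ratio) = 3561 years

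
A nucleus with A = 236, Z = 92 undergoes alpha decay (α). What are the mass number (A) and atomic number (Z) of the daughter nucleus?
Daughter: A = 232, Z = 90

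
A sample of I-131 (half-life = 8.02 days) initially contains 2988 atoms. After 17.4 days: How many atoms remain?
N = N₀(1/2)^(t/t½) = 664.2 atoms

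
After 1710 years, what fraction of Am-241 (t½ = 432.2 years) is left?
N/N₀ = (1/2)^(t/t½) = 0.06441 = 6.44%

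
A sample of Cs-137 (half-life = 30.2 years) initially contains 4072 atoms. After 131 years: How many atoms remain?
N = N₀(1/2)^(t/t½) = 201.4 atoms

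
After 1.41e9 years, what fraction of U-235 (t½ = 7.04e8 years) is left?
N/N₀ = (1/2)^(t/t½) = 0.2495 = 25%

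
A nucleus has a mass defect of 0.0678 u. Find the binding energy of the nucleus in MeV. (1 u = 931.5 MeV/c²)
B.E. = Δm × 931.5 = 63.16 MeV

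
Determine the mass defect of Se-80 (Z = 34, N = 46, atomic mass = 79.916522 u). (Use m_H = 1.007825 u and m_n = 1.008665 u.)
Δm = Z·m_H + N·m_n − M = 0.7481 u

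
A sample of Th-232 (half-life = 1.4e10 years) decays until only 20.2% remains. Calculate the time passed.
t = t½ × log₂(N₀/N) = 3.231e10 years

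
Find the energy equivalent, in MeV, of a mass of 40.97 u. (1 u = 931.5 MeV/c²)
E = mc² = 38160 MeV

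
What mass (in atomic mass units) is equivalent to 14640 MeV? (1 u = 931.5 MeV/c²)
m = E/c² = 15.72 u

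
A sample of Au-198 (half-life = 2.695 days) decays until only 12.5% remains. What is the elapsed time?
t = t½ × log₂(N₀/N) = 8.085 days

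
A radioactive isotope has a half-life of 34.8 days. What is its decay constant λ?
λ = ln(2)/t½ = 0.01992 day⁻¹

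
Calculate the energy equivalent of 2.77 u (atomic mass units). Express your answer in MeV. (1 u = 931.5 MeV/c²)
E = mc² = 2580 MeV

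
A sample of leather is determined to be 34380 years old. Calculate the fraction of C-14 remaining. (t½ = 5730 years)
N/N₀ = (1/2)^(t/t½) = 0.01562 = 1.56%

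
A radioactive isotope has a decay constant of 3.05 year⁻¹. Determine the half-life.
t½ = ln(2)/λ = 0.2273 years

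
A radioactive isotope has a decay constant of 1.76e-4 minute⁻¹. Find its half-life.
t½ = ln(2)/λ = 3938 minutes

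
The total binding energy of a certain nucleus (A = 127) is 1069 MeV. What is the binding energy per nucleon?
B.E./A = 1069/127 = 8.417 MeV/nucleon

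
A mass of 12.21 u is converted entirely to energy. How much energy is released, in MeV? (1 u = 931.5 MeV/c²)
E = mc² = 11370 MeV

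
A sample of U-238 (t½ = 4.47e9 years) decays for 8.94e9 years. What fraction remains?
N/N₀ = (1/2)^(t/t½) = 0.25 = 25%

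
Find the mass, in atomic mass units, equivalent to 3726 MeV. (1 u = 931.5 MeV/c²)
m = E/c² = 4 u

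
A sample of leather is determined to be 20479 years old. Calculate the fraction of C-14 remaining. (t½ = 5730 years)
N/N₀ = (1/2)^(t/t½) = 0.08397 = 8.4%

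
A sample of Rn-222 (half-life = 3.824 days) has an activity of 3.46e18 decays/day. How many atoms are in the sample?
N = A/λ = 1.909e19 atoms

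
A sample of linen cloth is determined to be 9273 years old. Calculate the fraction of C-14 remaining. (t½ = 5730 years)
N/N₀ = (1/2)^(t/t½) = 0.3257 = 32.6%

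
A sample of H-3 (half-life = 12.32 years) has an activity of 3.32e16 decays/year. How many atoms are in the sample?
N = A/λ = 5.901e17 atoms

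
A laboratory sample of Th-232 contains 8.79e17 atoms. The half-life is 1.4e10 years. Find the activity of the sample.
A = λN = 4.352e7 decays/year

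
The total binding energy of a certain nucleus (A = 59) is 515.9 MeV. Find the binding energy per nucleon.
B.E./A = 515.9/59 = 8.744 MeV/nucleon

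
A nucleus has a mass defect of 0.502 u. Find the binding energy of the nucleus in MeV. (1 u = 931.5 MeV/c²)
B.E. = Δm × 931.5 = 467.6 MeV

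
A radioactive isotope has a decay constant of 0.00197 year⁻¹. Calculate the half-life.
t½ = ln(2)/λ = 351.9 years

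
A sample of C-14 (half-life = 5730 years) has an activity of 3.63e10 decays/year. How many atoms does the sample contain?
N = A/λ = 3.001e14 atoms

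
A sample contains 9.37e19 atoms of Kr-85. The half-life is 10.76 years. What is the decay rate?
A = λN = 6.036e18 decays/year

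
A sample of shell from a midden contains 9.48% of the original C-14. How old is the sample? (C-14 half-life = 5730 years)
Age = t½ × log₂(1/ratio) = 19480 years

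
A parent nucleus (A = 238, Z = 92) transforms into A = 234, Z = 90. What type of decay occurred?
ΔA = -4, ΔZ = -2 ⇒ alpha decay (α)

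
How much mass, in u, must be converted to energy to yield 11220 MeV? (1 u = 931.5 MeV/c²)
m = E/c² = 12.05 u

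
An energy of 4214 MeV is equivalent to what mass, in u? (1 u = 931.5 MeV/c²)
m = E/c² = 4.524 u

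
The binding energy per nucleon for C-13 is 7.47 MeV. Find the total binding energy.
B.E. = 7.47 × 13 = 97.11 MeV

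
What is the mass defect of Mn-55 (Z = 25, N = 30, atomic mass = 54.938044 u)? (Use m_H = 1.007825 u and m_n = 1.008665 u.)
Δm = Z·m_H + N·m_n − M = 0.5175 u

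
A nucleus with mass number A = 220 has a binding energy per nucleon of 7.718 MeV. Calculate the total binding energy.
B.E. = 7.718 × 220 = 1698 MeV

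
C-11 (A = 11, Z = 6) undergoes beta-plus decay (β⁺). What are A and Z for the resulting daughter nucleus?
Daughter: A = 11, Z = 5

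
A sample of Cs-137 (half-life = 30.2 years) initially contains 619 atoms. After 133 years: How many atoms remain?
N = N₀(1/2)^(t/t½) = 29.24 atoms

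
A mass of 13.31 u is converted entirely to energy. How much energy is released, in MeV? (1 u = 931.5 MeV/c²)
E = mc² = 12400 MeV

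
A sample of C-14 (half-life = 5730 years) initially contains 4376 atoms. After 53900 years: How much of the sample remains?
N = N₀(1/2)^(t/t½) = 6.448 atoms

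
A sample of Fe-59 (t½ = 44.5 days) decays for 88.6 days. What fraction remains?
N/N₀ = (1/2)^(t/t½) = 0.2516 = 25.2%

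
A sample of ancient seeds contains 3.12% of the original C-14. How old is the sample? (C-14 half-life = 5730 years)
Age = t½ × log₂(1/ratio) = 28660 years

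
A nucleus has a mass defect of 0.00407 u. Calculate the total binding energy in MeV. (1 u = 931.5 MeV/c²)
B.E. = Δm × 931.5 = 3.791 MeV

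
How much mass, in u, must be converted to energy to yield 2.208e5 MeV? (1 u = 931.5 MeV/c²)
m = E/c² = 237 u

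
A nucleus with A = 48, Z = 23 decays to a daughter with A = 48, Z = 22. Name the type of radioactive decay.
ΔA = 0, ΔZ = -1 ⇒ beta-plus decay (β⁺) or electron capture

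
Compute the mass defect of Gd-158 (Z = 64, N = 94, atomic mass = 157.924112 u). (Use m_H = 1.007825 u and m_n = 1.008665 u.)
Δm = Z·m_H + N·m_n − M = 1.391 u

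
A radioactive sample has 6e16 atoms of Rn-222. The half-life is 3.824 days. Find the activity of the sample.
A = λN = 1.088e16 decays/day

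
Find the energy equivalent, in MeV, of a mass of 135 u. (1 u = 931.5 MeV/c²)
E = mc² = 1.258e5 MeV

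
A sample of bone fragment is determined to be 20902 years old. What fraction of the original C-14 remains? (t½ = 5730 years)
N/N₀ = (1/2)^(t/t½) = 0.07978 = 7.98%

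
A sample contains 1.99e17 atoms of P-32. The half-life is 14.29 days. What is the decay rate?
A = λN = 9.653e15 decays/day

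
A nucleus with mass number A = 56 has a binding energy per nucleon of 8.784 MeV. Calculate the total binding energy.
B.E. = 8.784 × 56 = 491.9 MeV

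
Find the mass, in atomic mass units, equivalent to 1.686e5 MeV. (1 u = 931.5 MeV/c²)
m = E/c² = 181 u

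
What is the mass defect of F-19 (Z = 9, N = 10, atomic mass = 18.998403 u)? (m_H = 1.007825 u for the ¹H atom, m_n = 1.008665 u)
Δm = Z·m_H + N·m_n − M = 0.1587 u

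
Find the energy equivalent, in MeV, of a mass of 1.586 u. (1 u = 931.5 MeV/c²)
E = mc² = 1477 MeV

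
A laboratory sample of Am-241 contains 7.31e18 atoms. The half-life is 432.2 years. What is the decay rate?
A = λN = 1.172e16 decays/year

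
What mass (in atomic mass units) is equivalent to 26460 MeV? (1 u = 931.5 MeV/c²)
m = E/c² = 28.41 u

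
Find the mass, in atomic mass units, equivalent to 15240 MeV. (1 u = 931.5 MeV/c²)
m = E/c² = 16.36 u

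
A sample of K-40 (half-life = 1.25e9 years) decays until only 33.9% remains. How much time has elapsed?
t = t½ × log₂(N₀/N) = 1.951e9 years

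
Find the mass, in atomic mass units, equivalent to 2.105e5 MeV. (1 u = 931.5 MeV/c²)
m = E/c² = 226 u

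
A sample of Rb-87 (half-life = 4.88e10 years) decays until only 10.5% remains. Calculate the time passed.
t = t½ × log₂(N₀/N) = 1.587e11 years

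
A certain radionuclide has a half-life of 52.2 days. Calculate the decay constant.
λ = ln(2)/t½ = 0.01328 day⁻¹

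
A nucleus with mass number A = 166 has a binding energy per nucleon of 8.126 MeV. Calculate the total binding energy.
B.E. = 8.126 × 166 = 1349 MeV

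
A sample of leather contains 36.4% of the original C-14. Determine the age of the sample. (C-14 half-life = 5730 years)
Age = t½ × log₂(1/ratio) = 8354 years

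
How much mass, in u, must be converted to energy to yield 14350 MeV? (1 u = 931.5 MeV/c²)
m = E/c² = 15.41 u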